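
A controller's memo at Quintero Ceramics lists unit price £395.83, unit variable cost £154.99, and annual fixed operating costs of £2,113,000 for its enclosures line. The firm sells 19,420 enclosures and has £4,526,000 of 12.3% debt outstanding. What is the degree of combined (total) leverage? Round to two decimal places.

Contribution at this volume is 19,420 × £240.84 = £4,677,112.80.
EBIT = £4,677,112.80 − £2,113,000 = £2,564,112.80. Interest = £556,698.00.
DOL = £4,677,112.80 ÷ £2,564,112.80 = 1.8241; DFL = £2,564,112.80 ÷ £2,007,414.80 = 1.2773.
Combined leverage = 1.8241 × 1.2773 = 2.3299.

2.33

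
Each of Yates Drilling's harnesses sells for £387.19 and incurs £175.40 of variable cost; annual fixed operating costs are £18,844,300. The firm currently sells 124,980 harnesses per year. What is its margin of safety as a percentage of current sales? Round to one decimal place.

28.8%

Contribution margin per unit = £387.19 − £175.40 = £211.79. Break-even units = £18,844,300 ÷ £211.79 = 88,976.34; break-even revenue = 88,976.34 × £387.19 = £34,450,750.82.
Current sales = 124,980 × £387.19 = £48,391,006.20.
Margin of safety = (£48,391,006.20 − £34,450,750.82) ÷ £48,391,006.20 = 28.8%.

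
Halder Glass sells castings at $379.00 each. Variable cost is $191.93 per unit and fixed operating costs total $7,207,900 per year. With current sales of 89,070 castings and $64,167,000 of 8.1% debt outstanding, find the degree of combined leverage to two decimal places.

3.91

At 89,070 units, contribution = 89,070 × $187.07 = $16,662,324.90.
EBIT = $16,662,324.90 − $7,207,900 = $9,454,424.90. Interest = $5,197,527.00.
DOL = $16,662,324.90 ÷ $9,454,424.90 = 1.7624; DFL = $9,454,424.90 ÷ $4,256,897.90 = 2.2210.
DCL = DOL × DFL = 1.7624 × 2.2210 = 3.9143.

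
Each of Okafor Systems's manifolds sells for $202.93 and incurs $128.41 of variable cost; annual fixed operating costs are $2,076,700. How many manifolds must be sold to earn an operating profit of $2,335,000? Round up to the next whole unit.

Unit CM = price − variable cost = $202.93 − $128.41 = $74.52.
Units = (FC + target) / CM = ($2,076,700 + $2,335,000) / $74.52 = 59,201.56, so 59,202 manifolds.

59,202 manifolds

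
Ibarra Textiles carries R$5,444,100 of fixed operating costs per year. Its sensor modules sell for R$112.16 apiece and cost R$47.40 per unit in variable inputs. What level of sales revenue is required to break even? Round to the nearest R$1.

R$9,428,818

CM per unit = R$112.16 − R$47.40 = R$64.76; CM ratio = R$64.76 / R$112.16 = 0.5774.
Break-even sales = FC ÷ CM ratio = R$5,444,100 × R$112.16 / R$64.76 = R$9,428,818.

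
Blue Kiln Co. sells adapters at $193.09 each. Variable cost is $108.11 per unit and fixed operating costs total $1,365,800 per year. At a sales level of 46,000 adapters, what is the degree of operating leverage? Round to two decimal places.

Contribution at this volume is 46,000 × $84.98 = $3,909,080.00.
Subtracting fixed costs: EBIT = $3,909,080.00 − $1,365,800 = $2,543,280.00.
Degree of operating leverage = $3,909,080.00 / $2,543,280.00 = 1.5370.

1.54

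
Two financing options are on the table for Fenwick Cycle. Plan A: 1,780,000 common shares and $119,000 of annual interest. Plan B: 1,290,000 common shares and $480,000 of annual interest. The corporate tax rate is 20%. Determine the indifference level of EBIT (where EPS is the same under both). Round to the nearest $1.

$1,430,388

At indifference, (EBIT − 119,000)(1 − t)/1,780,000 = (EBIT − 480,000)(1 − t)/1,290,000.
The (1 − t) factor cancels: (EBIT − 119,000) × 1,290,000 = (EBIT − 480,000) × 1,780,000.
Solving, EBIT = (480,000·1,780,000 − 119,000·1,290,000) / (1,780,000 − 1,290,000) = 700,890,000,000 / 490,000 = 1,430,387.76.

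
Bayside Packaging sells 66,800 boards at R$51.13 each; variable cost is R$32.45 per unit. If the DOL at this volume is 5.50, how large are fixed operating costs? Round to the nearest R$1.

Total contribution margin = 66,800 × R$18.68 = R$1,247,824.00.
DOL = contribution / EBIT, so EBIT = R$1,247,824.00 / 5.50 = R$226,877.09.
Fixed costs = CM − EBIT = R$1,247,824.00 − R$226,877.09 = R$1,020,947.

R$1,020,947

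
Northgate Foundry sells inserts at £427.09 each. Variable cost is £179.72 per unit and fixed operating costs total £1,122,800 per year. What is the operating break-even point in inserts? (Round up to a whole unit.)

4,539 inserts

Contribution margin per unit = £427.09 − £179.72 = £247.37.
Break-even Q = £1,122,800 / £247.37 = 4,538.95 → 4,539 inserts.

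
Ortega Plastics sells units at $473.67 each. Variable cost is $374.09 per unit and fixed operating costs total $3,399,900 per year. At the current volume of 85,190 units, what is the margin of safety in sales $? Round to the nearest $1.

$24,179,718

Contribution margin per unit = $473.67 − $374.09 = $99.58. Break-even units = $3,399,900 ÷ $99.58 = 34,142.40; break-even revenue = 34,142.40 × $473.67 = $16,172,229.69.
Actual sales revenue = 85,190 × $473.67 = $40,351,947.30.
Margin of safety = $40,351,947.30 − $16,172,229.69 = $24,179,718.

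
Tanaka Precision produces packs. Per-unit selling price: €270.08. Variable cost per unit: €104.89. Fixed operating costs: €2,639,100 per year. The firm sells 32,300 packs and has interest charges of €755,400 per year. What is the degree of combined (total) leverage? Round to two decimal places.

2.75

At 32,300 units, contribution = 32,300 × €165.19 = €5,335,637.00.
Subtracting fixed costs: EBIT = €5,335,637.00 − €2,639,100 = €2,696,537.00. Interest = €755,400.00, so EBIT − I = €1,941,137.00.
DCL = contribution ÷ (EBIT − I) = €5,335,637.00 ÷ €1,941,137.00 = 2.7487.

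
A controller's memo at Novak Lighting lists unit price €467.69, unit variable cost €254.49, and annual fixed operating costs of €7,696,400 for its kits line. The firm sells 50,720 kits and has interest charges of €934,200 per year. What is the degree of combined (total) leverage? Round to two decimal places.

4.95

Contribution at this volume is 50,720 × €213.20 = €10,813,504.00.
Operating income = contribution − fixed costs = €10,813,504.00 − €7,696,400 = €3,117,104.00. Interest = €934,200.00.
DOL = €10,813,504.00 ÷ €3,117,104.00 = 3.4691; DFL = €3,117,104.00 ÷ €2,182,904.00 = 1.4280.
Combined leverage = 3.4691 × 1.4280 = 4.9539.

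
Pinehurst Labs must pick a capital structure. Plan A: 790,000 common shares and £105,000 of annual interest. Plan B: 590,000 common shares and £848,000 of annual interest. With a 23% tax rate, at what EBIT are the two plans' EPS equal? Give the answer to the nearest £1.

£3,039,850

Set EPS_A = EPS_B: (EBIT − £105,000)(1 − 0.23) ÷ 790,000 = (EBIT − £848,000)(1 − 0.23) ÷ 590,000.
Cancelling (1 − t) and cross-multiplying: 590,000·(EBIT − 105,000) = 790,000·(EBIT − 848,000).
EBIT × (790,000 − 590,000) = 848,000 × 790,000 − 105,000 × 590,000 = 607,970,000,000, so EBIT = 607,970,000,000 ÷ 200,000 = 3,039,850.00.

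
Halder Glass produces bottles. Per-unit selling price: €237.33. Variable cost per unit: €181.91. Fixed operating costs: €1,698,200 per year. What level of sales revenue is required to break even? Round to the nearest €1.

€7,272,353

Contribution margin per unit = €237.33 − €181.91 = €55.42, a CM ratio of €55.42 ÷ €237.33 = 0.2335.
Break-even revenue = fixed costs × price ÷ CM = €1,698,200 × €237.33 ÷ €55.42 = €7,272,353.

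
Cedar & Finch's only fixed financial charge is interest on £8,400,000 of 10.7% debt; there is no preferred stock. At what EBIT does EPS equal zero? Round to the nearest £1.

£898,800

Annual interest = 10.7% × £8,400,000 = £898,800.00.
Without preferred stock the financial break-even is simply EBIT = interest = £898,800.00.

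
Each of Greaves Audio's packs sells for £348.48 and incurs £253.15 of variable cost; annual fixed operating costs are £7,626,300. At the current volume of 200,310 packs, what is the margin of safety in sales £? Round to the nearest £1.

£41,925,994

Contribution margin per unit = £348.48 − £253.15 = £95.33. Break-even units = £7,626,300 ÷ £95.33 = 79,998.95; break-even revenue = 79,998.95 × £348.48 = £27,878,034.45.
Current sales = 200,310 × £348.48 = £69,804,028.80.
Margin of safety = £69,804,028.80 − £27,878,034.45 = £41,925,994.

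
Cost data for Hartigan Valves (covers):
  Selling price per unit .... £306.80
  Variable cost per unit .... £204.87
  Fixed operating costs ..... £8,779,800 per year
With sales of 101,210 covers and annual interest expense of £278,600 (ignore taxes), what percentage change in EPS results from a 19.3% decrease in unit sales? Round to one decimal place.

-158.3%

Total contribution margin = 101,210 × £101.93 = £10,316,335.30.
Subtracting fixed costs: EBIT = £10,316,335.30 − £8,779,800 = £1,536,535.30.
After interest of £278,600.00, pre-tax earnings = £1,257,935.30.
Degree of combined leverage = contribution ÷ (EBIT − I) = £10,316,335.30 ÷ £1,257,935.30 = 8.2010.
EPS therefore changes by 8.2010 × (-19.3%) = -158.3%.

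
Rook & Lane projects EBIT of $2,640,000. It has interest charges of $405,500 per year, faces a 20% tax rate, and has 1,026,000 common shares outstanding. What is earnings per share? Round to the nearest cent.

Interest = $405,500.00, so EBT = $2,640,000 − $405,500.00 = $2,234,500.00.
Net income = $2,234,500.00 × (1 − 0.20) = $1,787,600.00.
Per share: $1,787,600.00 / 1,026,000 shares = $1.74.

$1.74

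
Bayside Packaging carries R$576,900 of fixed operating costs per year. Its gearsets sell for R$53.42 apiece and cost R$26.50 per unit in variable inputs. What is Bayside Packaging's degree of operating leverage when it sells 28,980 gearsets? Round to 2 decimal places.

3.84

At 28,980 units, contribution = 28,980 × R$26.92 = R$780,141.60.
Subtracting fixed costs: EBIT = R$780,141.60 − R$576,900 = R$203,241.60.
DOL = contribution ÷ EBIT = R$780,141.60 ÷ R$203,241.60 = 3.8385.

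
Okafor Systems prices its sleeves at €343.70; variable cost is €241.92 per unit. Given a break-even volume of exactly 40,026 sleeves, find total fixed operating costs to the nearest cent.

Contribution margin per unit = €343.70 − €241.92 = €101.78.
Since BE = FC / CM, FC = 40,026 × €101.78 = €4,073,846.28.

€4,073,846.28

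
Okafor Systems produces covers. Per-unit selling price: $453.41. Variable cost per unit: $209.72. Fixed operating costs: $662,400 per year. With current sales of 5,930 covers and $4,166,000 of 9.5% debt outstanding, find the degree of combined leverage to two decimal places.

3.73

Total contribution margin = 5,930 × $243.69 = $1,445,081.70.
Subtracting fixed costs: EBIT = $1,445,081.70 − $662,400 = $782,681.70. Interest = $395,770.00.
DOL = $1,445,081.70 ÷ $782,681.70 = 1.8463; DFL = $782,681.70 ÷ $386,911.70 = 2.0229.
DCL = DOL × DFL = 1.8463 × 2.0229 = 3.7349.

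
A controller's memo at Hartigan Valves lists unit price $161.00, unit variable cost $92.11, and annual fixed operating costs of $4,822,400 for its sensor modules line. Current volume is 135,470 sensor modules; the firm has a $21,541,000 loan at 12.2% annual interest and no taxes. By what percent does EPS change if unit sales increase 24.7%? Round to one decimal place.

Contribution at this volume is 135,470 × $68.89 = $9,332,528.30.
EBIT = $9,332,528.30 − $4,822,400 = $4,510,128.30.
After interest of $2,628,002.00, pre-tax earnings = $1,882,126.30.
DCL = total CM / (EBIT − I) = $9,332,528.30 / $1,882,126.30 = 4.9585.
%ΔEPS = DCL × %ΔSales = 4.9585 × +24.7% = +122.5%.

+122.5%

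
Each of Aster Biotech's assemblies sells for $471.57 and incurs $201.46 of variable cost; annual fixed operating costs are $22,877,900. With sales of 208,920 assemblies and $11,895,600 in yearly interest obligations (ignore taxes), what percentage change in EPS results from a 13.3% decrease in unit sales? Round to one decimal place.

At 208,920 units, contribution = 208,920 × $270.11 = $56,431,381.20.
EBIT = $56,431,381.20 − $22,877,900 = $33,553,481.20.
After interest of $11,895,600.00, pre-tax earnings = $21,657,881.20.
Degree of combined leverage = contribution ÷ (EBIT − I) = $56,431,381.20 ÷ $21,657,881.20 = 2.6056.
EPS therefore changes by 2.6056 × (-13.3%) = -34.7%.

-34.7%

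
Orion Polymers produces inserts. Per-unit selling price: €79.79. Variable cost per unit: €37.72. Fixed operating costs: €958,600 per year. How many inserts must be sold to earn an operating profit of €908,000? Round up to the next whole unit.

44,369 inserts

Unit CM = price − variable cost = €79.79 − €37.72 = €42.07.
Need Q such that Q × €42.07 − €958,600 = €908,000, i.e. Q = €1,866,600 / €42.07 = 44,368.91 → 44,369.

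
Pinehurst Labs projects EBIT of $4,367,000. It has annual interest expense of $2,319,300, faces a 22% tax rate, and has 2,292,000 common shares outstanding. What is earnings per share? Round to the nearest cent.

Pre-tax income = $4,367,000 − $2,319,300.00 = $2,047,700.00.
After tax at 22%: net income = $2,047,700.00 × 0.78 = $1,597,206.00.
Per share: $1,597,206.00 / 2,292,000 shares = $0.70.

$0.70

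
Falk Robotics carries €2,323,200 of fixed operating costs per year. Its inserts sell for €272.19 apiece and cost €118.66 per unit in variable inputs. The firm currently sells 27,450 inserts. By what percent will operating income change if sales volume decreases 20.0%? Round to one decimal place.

-44.6%

Total contribution margin = 27,450 × €153.53 = €4,214,398.50.
EBIT = €4,214,398.50 − €2,323,200 = €1,891,198.50.
So DOL = total CM / EBIT = €4,214,398.50 / €1,891,198.50 = 2.2284.
So EBIT moves 2.2284 × (-20.0%) = -44.6%.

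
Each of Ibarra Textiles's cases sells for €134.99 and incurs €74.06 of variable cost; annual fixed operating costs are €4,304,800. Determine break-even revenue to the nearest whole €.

Contribution margin per unit = €134.99 − €74.06 = €60.93, a CM ratio of €60.93 ÷ €134.99 = 0.4514.
Break-even revenue = fixed costs × price ÷ CM = €4,304,800 × €134.99 ÷ €60.93 = €9,537,255.

€9,537,255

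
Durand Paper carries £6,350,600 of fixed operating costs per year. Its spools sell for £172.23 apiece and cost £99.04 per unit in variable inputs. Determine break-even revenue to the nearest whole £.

£14,944,170

Contribution margin per unit = £172.23 − £99.04 = £73.19, a CM ratio of £73.19 ÷ £172.23 = 0.4250.
Break-even sales = FC ÷ CM ratio = £6,350,600 × £172.23 / £73.19 = £14,944,170.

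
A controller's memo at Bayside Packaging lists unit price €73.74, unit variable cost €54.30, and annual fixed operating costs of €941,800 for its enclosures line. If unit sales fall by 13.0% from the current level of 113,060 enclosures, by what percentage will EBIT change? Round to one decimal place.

Total contribution margin = 113,060 × €19.44 = €2,197,886.40.
EBIT = €2,197,886.40 − €941,800 = €1,256,086.40.
So DOL = total CM / EBIT = €2,197,886.40 / €1,256,086.40 = 1.7498.
Operating income changes by 1.7498 × -13.0% = -22.7%.

-22.7%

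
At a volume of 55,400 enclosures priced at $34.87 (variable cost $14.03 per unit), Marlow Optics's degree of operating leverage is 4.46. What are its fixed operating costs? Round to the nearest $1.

At 55,400 units, contribution = 55,400 × $20.84 = $1,154,536.00.
DOL = contribution / EBIT, so EBIT = $1,154,536.00 / 4.46 = $258,864.57.
Fixed costs = CM − EBIT = $1,154,536.00 − $258,864.57 = $895,671.

$895,671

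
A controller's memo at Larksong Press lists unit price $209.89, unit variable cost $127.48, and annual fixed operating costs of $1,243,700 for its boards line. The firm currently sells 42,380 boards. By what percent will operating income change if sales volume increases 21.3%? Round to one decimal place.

Contribution at this volume is 42,380 × $82.41 = $3,492,535.80.
Operating income = contribution − fixed costs = $3,492,535.80 − $1,243,700 = $2,248,835.80.
So DOL = total CM / EBIT = $3,492,535.80 / $2,248,835.80 = 1.5530.
%ΔEBIT = DOL × %ΔSales = 1.5530 × +21.3% = +33.1%.

+33.1%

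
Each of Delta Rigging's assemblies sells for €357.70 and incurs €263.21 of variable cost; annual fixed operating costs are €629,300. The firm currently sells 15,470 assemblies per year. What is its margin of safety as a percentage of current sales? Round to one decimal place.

Contribution margin per unit = €357.70 − €263.21 = €94.49. Break-even units = €629,300 ÷ €94.49 = 6,659.96; break-even revenue = 6,659.96 × €357.70 = €2,382,269.13.
Current sales = 15,470 × €357.70 = €5,533,619.00.
Margin of safety = (€5,533,619.00 − €2,382,269.13) ÷ €5,533,619.00 = 56.9%.

56.9%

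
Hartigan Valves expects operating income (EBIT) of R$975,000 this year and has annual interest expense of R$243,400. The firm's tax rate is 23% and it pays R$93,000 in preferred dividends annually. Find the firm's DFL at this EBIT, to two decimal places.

Interest = R$243,400.00.
Pre-tax preferred-dividend burden = R$93,000 ÷ (1 − 0.23) = R$120,779.22.
DFL = EBIT ÷ [EBIT − I − D_p/(1−t)] = R$975,000 ÷ [R$975,000 − R$243,400.00 − R$120,779.22] = R$975,000 ÷ R$610,820.78 = 1.5962.

1.60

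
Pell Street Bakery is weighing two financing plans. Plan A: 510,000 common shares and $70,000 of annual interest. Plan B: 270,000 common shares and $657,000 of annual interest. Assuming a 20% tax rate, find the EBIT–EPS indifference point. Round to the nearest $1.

At indifference, (EBIT − 70,000)(1 − t)/510,000 = (EBIT − 657,000)(1 − t)/270,000.
Cancelling (1 − t) and cross-multiplying: 270,000·(EBIT − 70,000) = 510,000·(EBIT − 657,000).
EBIT × (510,000 − 270,000) = 657,000 × 510,000 − 70,000 × 270,000 = 316,170,000,000, so EBIT = 316,170,000,000 ÷ 240,000 = 1,317,375.00.

$1,317,375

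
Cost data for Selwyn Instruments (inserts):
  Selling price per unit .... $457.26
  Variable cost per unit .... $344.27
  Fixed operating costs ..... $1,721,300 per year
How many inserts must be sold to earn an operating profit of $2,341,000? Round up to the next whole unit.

Each unit contributes $457.26 − $344.27 = $112.99.
Units = (FC + target) / CM = ($1,721,300 + $2,341,000) / $112.99 = 35,952.74, so 35,953 inserts.

35,953 inserts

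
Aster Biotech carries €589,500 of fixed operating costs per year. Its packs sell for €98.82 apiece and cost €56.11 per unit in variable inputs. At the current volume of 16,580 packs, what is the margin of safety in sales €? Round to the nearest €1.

€274,484

Each unit contributes €98.82 − €56.11 = €42.71. Break-even units = €589,500 ÷ €42.71 = 13,802.39; break-even revenue = 13,802.39 × €98.82 = €1,363,952.00.
Current sales = 16,580 × €98.82 = €1,638,435.60.
Margin of safety = €1,638,435.60 − €1,363,952.00 = €274,484.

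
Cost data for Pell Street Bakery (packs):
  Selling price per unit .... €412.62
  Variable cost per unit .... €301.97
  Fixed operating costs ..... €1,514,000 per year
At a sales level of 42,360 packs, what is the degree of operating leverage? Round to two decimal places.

Contribution at this volume is 42,360 × €110.65 = €4,687,134.00.
Operating income = contribution − fixed costs = €4,687,134.00 − €1,514,000 = €3,173,134.00.
Degree of operating leverage = €4,687,134.00 / €3,173,134.00 = 1.4771.

1.48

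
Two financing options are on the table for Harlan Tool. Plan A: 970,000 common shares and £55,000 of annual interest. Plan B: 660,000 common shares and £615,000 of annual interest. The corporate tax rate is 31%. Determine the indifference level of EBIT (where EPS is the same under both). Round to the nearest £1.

Set EPS_A = EPS_B: (EBIT − £55,000)(1 − 0.31) ÷ 970,000 = (EBIT − £615,000)(1 − 0.31) ÷ 660,000.
Cancelling (1 − t) and cross-multiplying: 660,000·(EBIT − 55,000) = 970,000·(EBIT − 615,000).
Solving, EBIT = (615,000·970,000 − 55,000·660,000) / (970,000 − 660,000) = 560,250,000,000 / 310,000 = 1,807,258.06.

£1,807,258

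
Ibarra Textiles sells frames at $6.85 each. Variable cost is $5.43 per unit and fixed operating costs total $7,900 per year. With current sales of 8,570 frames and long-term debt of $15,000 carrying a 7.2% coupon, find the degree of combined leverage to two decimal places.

Contribution at this volume is 8,570 × $1.42 = $12,169.40.
Operating income = contribution − fixed costs = $12,169.40 − $7,900 = $4,269.40. Interest = $1,080.00.
DOL = $12,169.40 ÷ $4,269.40 = 2.8504; DFL = $4,269.40 ÷ $3,189.40 = 1.3386.
DCL = DOL × DFL = 2.8504 × 1.3386 = 3.8155.

3.82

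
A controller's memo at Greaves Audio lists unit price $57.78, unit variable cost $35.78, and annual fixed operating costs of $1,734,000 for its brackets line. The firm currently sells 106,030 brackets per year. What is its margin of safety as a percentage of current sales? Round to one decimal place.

25.7%

Unit CM = price − variable cost = $57.78 − $35.78 = $22.00. Break-even units = $1,734,000 ÷ $22.00 = 78,818.18; break-even revenue = 78,818.18 × $57.78 = $4,554,114.55.
Current sales = 106,030 × $57.78 = $6,126,413.40.
Margin of safety = ($6,126,413.40 − $4,554,114.55) ÷ $6,126,413.40 = 25.7%.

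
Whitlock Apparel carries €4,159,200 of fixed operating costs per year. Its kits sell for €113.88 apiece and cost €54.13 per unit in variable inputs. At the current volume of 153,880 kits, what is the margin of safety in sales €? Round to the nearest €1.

Each unit contributes €113.88 − €54.13 = €59.75. Break-even units = €4,159,200 ÷ €59.75 = 69,610.04; break-even revenue = 69,610.04 × €113.88 = €7,927,191.56.
Current sales = 153,880 × €113.88 = €17,523,854.40.
Margin of safety = €17,523,854.40 − €7,927,191.56 = €9,596,663.

€9,596,663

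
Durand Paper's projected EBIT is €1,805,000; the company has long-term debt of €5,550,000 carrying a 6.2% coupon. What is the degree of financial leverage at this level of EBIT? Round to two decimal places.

Annual interest charges come to €344,100.00.
Degree of financial leverage = EBIT / (EBIT − interest) = €1,805,000 / €1,460,900.00 = 1.2355.

1.24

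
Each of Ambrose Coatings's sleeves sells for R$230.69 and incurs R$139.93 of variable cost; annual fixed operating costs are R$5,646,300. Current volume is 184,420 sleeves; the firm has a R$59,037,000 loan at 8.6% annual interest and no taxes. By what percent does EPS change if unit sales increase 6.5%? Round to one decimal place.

+18.1%

Total contribution margin = 184,420 × R$90.76 = R$16,737,959.20.
Operating income = contribution − fixed costs = R$16,737,959.20 − R$5,646,300 = R$11,091,659.20.
After interest of R$5,077,182.00, pre-tax earnings = R$6,014,477.20.
DCL = total CM / (EBIT − I) = R$16,737,959.20 / R$6,014,477.20 = 2.7829.
%ΔEPS = DCL × %ΔSales = 2.7829 × +6.5% = +18.1%.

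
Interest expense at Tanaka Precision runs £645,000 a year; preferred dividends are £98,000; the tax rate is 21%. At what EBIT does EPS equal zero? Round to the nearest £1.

£769,051

Preferred dividends are paid after tax, so their pre-tax equivalent is £98,000 ÷ (1 − 0.21) = £124,050.63.
Financial break-even EBIT = interest + D_p ÷ (1 − t) = £645,000 + £124,050.63 = £769,050.63.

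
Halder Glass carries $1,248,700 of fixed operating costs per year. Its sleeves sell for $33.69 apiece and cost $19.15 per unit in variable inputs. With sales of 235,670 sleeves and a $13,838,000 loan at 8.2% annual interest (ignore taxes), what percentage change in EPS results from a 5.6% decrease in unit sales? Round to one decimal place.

-18.4%

Total contribution margin = 235,670 × $14.54 = $3,426,641.80.
EBIT = $3,426,641.80 − $1,248,700 = $2,177,941.80.
Interest = $1,134,716.00, so EBIT − I = $1,043,225.80.
DCL = total CM / (EBIT − I) = $3,426,641.80 / $1,043,225.80 = 3.2847.
EPS therefore changes by 3.2847 × (-5.6%) = -18.4%.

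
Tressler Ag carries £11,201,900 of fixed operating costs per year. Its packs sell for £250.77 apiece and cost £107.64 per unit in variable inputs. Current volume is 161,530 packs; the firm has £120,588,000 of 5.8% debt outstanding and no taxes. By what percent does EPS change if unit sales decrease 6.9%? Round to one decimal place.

-32.4%

Contribution at this volume is 161,530 × £143.13 = £23,119,788.90.
Subtracting fixed costs: EBIT = £23,119,788.90 − £11,201,900 = £11,917,888.90.
Interest = £6,994,104.00, so EBIT − I = £4,923,784.90.
DCL = total CM / (EBIT − I) = £23,119,788.90 / £4,923,784.90 = 4.6955.
EPS therefore changes by 4.6955 × (-6.9%) = -32.4%.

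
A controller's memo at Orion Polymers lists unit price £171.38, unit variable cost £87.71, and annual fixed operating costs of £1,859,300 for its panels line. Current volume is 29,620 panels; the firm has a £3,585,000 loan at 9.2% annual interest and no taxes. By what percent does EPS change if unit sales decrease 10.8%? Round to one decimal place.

-92.6%

Contribution at this volume is 29,620 × £83.67 = £2,478,305.40.
EBIT = £2,478,305.40 − £1,859,300 = £619,005.40.
Interest = £329,820.00, so EBIT − I = £289,185.40.
Degree of combined leverage = contribution ÷ (EBIT − I) = £2,478,305.40 ÷ £289,185.40 = 8.5700.
%ΔEPS = DCL × %ΔSales = 8.5700 × -10.8% = -92.6%.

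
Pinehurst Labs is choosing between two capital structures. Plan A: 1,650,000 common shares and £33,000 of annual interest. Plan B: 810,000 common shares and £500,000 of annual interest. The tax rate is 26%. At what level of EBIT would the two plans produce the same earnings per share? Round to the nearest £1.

£950,321

Set EPS_A = EPS_B: (EBIT − £33,000)(1 − 0.26) ÷ 1,650,000 = (EBIT − £500,000)(1 − 0.26) ÷ 810,000.
The (1 − t) factor cancels: (EBIT − 33,000) × 810,000 = (EBIT − 500,000) × 1,650,000.
Solving, EBIT = (500,000·1,650,000 − 33,000·810,000) / (1,650,000 − 810,000) = 798,270,000,000 / 840,000 = 950,321.43.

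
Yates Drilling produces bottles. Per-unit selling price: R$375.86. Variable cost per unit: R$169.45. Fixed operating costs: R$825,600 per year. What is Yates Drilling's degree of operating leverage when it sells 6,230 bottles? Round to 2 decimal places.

2.79

Total contribution margin = 6,230 × R$206.41 = R$1,285,934.30.
Subtracting fixed costs: EBIT = R$1,285,934.30 − R$825,600 = R$460,334.30.
DOL = contribution ÷ EBIT = R$1,285,934.30 ÷ R$460,334.30 = 2.7935.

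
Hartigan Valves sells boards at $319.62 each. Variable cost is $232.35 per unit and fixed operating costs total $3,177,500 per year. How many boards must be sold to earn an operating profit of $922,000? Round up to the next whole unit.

46,975 boards

Each unit contributes $319.62 − $232.35 = $87.27.
Need Q such that Q × $87.27 − $3,177,500 = $922,000, i.e. Q = $4,099,500 / $87.27 = 46,974.91 → 46,975.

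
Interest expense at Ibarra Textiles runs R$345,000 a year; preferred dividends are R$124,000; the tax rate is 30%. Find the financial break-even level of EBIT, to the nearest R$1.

R$522,143

Grossing the preferred dividend up to pre-tax terms: R$124,000 / (1 − 0.30) = R$177,142.86.
EPS = 0 when EBIT covers interest plus the pre-tax preferred burden: R$345,000 + R$177,142.86 = R$522,142.86.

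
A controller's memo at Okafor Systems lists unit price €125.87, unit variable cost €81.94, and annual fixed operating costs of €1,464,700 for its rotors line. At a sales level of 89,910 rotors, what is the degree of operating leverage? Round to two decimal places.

1.59

Contribution at this volume is 89,910 × €43.93 = €3,949,746.30.
Subtracting fixed costs: EBIT = €3,949,746.30 − €1,464,700 = €2,485,046.30.
So DOL = total CM / EBIT = €3,949,746.30 / €2,485,046.30 = 1.5894.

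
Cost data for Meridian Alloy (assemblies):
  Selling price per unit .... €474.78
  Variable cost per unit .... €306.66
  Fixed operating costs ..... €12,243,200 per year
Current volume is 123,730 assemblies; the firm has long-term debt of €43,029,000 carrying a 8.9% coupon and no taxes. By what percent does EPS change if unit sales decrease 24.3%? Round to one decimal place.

Total contribution margin = 123,730 × €168.12 = €20,801,487.60.
EBIT = €20,801,487.60 − €12,243,200 = €8,558,287.60.
After interest of €3,829,581.00, pre-tax earnings = €4,728,706.60.
Degree of combined leverage = contribution ÷ (EBIT − I) = €20,801,487.60 ÷ €4,728,706.60 = 4.3990.
EPS therefore changes by 4.3990 × (-24.3%) = -106.9%.

-106.9%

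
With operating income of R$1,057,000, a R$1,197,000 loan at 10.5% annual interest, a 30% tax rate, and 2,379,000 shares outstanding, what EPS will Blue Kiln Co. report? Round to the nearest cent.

R$0.27

Interest = R$125,685.00, so EBT = R$1,057,000 − R$125,685.00 = R$931,315.00.
Net income = R$931,315.00 × (1 − 0.30) = R$651,920.50.
Per share: R$651,920.50 / 2,379,000 shares = R$0.27.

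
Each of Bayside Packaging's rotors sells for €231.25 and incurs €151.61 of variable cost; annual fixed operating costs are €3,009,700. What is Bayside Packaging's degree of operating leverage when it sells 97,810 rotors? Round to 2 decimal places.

Total contribution margin = 97,810 × €79.64 = €7,789,588.40.
Operating income = contribution − fixed costs = €7,789,588.40 − €3,009,700 = €4,779,888.40.
DOL = contribution ÷ EBIT = €7,789,588.40 ÷ €4,779,888.40 = 1.6297.

1.63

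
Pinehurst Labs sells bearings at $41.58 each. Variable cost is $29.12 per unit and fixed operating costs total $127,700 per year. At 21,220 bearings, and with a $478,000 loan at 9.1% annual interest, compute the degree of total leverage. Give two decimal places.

2.84

Total contribution margin = 21,220 × $12.46 = $264,401.20.
EBIT = $264,401.20 − $127,700 = $136,701.20. Interest = $43,498.00, so EBIT − I = $93,203.20.
DCL = contribution ÷ (EBIT − I) = $264,401.20 ÷ $93,203.20 = 2.8368.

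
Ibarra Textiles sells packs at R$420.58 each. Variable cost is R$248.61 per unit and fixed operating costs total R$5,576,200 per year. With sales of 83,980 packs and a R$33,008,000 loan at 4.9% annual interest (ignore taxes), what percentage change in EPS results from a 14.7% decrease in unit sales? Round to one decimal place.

-29.3%

Contribution at this volume is 83,980 × R$171.97 = R$14,442,040.60.
Subtracting fixed costs: EBIT = R$14,442,040.60 − R$5,576,200 = R$8,865,840.60.
Interest = R$1,617,392.00, so EBIT − I = R$7,248,448.60.
DCL = total CM / (EBIT − I) = R$14,442,040.60 / R$7,248,448.60 = 1.9924.
EPS therefore changes by 1.9924 × (-14.7%) = -29.3%.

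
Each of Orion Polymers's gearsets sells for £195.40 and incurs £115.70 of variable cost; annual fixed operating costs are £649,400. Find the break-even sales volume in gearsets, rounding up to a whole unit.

Each unit contributes £195.40 − £115.70 = £79.70.
Break-even Q = £649,400 / £79.70 = 8,148.06 → 8,149 gearsets.

8,149 gearsets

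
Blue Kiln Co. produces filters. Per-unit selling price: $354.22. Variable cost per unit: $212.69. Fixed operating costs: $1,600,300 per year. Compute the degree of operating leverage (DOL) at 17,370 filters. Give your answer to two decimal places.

At 17,370 units, contribution = 17,370 × $141.53 = $2,458,376.10.
Subtracting fixed costs: EBIT = $2,458,376.10 − $1,600,300 = $858,076.10.
DOL = contribution ÷ EBIT = $2,458,376.10 ÷ $858,076.10 = 2.8650.

2.86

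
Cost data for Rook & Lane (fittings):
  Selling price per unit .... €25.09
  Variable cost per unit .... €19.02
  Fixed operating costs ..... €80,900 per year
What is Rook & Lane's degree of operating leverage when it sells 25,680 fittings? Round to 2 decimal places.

At 25,680 units, contribution = 25,680 × €6.07 = €155,877.60.
Operating income = contribution − fixed costs = €155,877.60 − €80,900 = €74,977.60.
So DOL = total CM / EBIT = €155,877.60 / €74,977.60 = 2.0790.

2.08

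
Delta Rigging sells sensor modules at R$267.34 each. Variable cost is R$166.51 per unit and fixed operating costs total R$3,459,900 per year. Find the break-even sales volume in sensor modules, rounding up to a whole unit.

Unit CM = price − variable cost = R$267.34 − R$166.51 = R$100.83.
Units to break even: R$3,459,900 ÷ R$100.83 = 34,314.19, rounded up to 34,315.

34,315 sensor modules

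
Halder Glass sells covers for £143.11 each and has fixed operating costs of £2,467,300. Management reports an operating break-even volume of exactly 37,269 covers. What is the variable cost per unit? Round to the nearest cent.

At break-even, FC = Q × (P − VC), so P − VC = £2,467,300 ÷ 37,269 = £66.2025.
Variable cost per unit = £143.11 − £66.2025 = £76.91.

£76.91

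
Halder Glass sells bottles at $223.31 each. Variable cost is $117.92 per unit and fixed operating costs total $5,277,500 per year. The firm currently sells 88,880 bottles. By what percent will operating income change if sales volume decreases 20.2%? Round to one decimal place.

-46.3%

At 88,880 units, contribution = 88,880 × $105.39 = $9,367,063.20.
Subtracting fixed costs: EBIT = $9,367,063.20 − $5,277,500 = $4,089,563.20.
Degree of operating leverage = $9,367,063.20 / $4,089,563.20 = 2.2905.
%ΔEBIT = DOL × %ΔSales = 2.2905 × -20.2% = -46.3%.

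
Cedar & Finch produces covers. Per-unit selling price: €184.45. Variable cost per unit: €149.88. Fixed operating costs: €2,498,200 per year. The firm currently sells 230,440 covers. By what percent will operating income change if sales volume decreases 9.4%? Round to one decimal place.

-13.7%

At 230,440 units, contribution = 230,440 × €34.57 = €7,966,310.80.
Operating income = contribution − fixed costs = €7,966,310.80 − €2,498,200 = €5,468,110.80.
Degree of operating leverage = €7,966,310.80 / €5,468,110.80 = 1.4569.
Operating income changes by 1.4569 × -9.4% = -13.7%.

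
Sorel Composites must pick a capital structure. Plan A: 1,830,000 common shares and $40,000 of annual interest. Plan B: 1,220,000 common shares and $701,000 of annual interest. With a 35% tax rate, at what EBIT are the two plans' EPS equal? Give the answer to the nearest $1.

$2,023,000

Set EPS_A = EPS_B: (EBIT − $40,000)(1 − 0.35) ÷ 1,830,000 = (EBIT − $701,000)(1 − 0.35) ÷ 1,220,000.
The (1 − t) factor cancels: (EBIT − 40,000) × 1,220,000 = (EBIT − 701,000) × 1,830,000.
Solving, EBIT = (701,000·1,830,000 − 40,000·1,220,000) / (1,830,000 − 1,220,000) = 1,234,030,000,000 / 610,000 = 2,023,000.00.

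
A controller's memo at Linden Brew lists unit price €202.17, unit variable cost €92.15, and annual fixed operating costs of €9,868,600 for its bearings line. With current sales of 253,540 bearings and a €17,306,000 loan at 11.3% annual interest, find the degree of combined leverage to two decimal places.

1.74

At 253,540 units, contribution = 253,540 × €110.02 = €27,894,470.80.
Operating income = contribution − fixed costs = €27,894,470.80 − €9,868,600 = €18,025,870.80. Interest = €1,955,578.00.
DOL = €27,894,470.80 ÷ €18,025,870.80 = 1.5475; DFL = €18,025,870.80 ÷ €16,070,292.80 = 1.1217.
Combined leverage = 1.5475 × 1.1217 = 1.7358.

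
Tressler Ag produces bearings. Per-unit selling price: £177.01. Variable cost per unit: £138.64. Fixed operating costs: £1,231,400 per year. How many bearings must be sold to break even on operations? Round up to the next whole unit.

Unit CM = price − variable cost = £177.01 − £138.64 = £38.37.
Break-even Q = £1,231,400 / £38.37 = 32,092.78 → 32,093 bearings.

32,093 bearings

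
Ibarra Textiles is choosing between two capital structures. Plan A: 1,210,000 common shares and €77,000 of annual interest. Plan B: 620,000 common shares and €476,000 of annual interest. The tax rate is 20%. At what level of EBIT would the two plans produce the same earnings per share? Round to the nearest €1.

At indifference, (EBIT − 77,000)(1 − t)/1,210,000 = (EBIT − 476,000)(1 − t)/620,000.
Cancelling (1 − t) and cross-multiplying: 620,000·(EBIT − 77,000) = 1,210,000·(EBIT − 476,000).
EBIT × (1,210,000 − 620,000) = 476,000 × 1,210,000 − 77,000 × 620,000 = 528,220,000,000, so EBIT = 528,220,000,000 ÷ 590,000 = 895,288.14.

€895,288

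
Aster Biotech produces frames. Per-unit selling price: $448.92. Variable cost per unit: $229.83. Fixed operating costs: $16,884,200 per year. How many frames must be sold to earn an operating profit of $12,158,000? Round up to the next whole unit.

Unit CM = price − variable cost = $448.92 − $229.83 = $219.09.
Need Q such that Q × $219.09 − $16,884,200 = $12,158,000, i.e. Q = $29,042,200 / $219.09 = 132,558.31 → 132,559.

132,559 frames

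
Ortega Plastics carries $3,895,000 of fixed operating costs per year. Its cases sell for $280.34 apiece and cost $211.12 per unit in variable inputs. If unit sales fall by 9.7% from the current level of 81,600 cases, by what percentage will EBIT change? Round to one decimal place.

Total contribution margin = 81,600 × $69.22 = $5,648,352.00.
Subtracting fixed costs: EBIT = $5,648,352.00 − $3,895,000 = $1,753,352.00.
DOL = contribution ÷ EBIT = $5,648,352.00 ÷ $1,753,352.00 = 3.2215.
%ΔEBIT = DOL × %ΔSales = 3.2215 × -9.7% = -31.2%.

-31.2%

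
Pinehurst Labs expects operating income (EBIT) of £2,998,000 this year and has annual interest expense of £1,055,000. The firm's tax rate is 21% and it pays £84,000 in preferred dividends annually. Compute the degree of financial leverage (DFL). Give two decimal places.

1.63

Interest = £1,055,000.00.
Pre-tax preferred-dividend burden = £84,000 ÷ (1 − 0.21) = £106,329.11.
DFL = EBIT ÷ [EBIT − I − D_p/(1−t)] = £2,998,000 ÷ [£2,998,000 − £1,055,000.00 − £106,329.11] = £2,998,000 ÷ £1,836,670.89 = 1.6323.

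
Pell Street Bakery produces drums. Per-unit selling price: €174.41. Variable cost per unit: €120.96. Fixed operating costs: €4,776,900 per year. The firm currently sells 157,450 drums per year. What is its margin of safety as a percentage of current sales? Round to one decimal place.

43.2%

Contribution margin per unit = €174.41 − €120.96 = €53.45. Break-even units = €4,776,900 ÷ €53.45 = 89,371.38; break-even revenue = 89,371.38 × €174.41 = €15,587,261.53.
Actual sales revenue = 157,450 × €174.41 = €27,460,854.50.
Margin of safety = (€27,460,854.50 − €15,587,261.53) ÷ €27,460,854.50 = 43.2%.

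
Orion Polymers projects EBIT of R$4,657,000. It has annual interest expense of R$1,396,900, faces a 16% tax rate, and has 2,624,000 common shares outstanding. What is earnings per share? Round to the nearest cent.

Interest = R$1,396,900.00, so EBT = R$4,657,000 − R$1,396,900.00 = R$3,260,100.00.
Net income = R$3,260,100.00 × (1 − 0.16) = R$2,738,484.00.
EPS = R$2,738,484.00 ÷ 2,624,000 = R$1.04.

R$1.04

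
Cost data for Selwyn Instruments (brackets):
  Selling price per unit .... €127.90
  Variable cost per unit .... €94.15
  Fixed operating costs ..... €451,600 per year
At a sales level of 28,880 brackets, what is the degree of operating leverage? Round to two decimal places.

1.86

At 28,880 units, contribution = 28,880 × €33.75 = €974,700.00.
Subtracting fixed costs: EBIT = €974,700.00 − €451,600 = €523,100.00.
So DOL = total CM / EBIT = €974,700.00 / €523,100.00 = 1.8633.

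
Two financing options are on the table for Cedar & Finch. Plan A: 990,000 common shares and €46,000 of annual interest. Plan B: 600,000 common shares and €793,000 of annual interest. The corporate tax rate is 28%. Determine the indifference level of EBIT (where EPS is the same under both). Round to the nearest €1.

€1,942,231

At indifference, (EBIT − 46,000)(1 − t)/990,000 = (EBIT − 793,000)(1 − t)/600,000.
The (1 − t) factor cancels: (EBIT − 46,000) × 600,000 = (EBIT − 793,000) × 990,000.
Solving, EBIT = (793,000·990,000 − 46,000·600,000) / (990,000 − 600,000) = 757,470,000,000 / 390,000 = 1,942,230.77.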